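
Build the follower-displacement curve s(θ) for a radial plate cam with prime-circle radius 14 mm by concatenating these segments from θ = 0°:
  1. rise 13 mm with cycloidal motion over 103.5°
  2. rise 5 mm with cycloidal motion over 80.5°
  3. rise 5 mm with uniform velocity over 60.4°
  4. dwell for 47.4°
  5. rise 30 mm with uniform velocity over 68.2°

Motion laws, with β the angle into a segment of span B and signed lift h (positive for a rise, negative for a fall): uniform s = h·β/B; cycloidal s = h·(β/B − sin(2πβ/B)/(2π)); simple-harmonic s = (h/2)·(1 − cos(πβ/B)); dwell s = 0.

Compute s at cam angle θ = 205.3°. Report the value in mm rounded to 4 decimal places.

seg 1 [0°–103.5°] cycloidal, h=13: full span → s += 13 → s = 13.0000
seg 2 [103.5°–184°] cycloidal, h=5: full span → s += 5 → s = 18.0000
seg 3 [184°–244.4°] uniform, h=5: θ=205.3° here. β=21.3, B=60.4. 5·21.3/60.4 = 1.7632 → s = 19.7632

19.7632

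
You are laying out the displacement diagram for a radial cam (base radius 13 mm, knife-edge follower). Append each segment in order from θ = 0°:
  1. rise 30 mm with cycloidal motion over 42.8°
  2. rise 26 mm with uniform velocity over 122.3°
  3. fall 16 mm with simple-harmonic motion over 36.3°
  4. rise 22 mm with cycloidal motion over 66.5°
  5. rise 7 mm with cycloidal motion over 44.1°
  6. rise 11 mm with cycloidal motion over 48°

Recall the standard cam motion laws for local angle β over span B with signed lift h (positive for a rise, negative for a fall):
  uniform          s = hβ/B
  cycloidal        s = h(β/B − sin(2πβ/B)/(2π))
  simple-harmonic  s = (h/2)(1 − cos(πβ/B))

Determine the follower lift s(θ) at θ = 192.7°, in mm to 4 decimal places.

seg 1 [0°–42.8°] cycloidal, h=30: full span → s += 30 → s = 30.0000
seg 2 [42.8°–165.1°] uniform, h=26: full span → s += 26 → s = 56.0000
seg 3 [165.1°–201.4°] simple-harmonic, h=-16: θ=192.7° here. β=27.6, B=36.3. -16/2·(1 − cos(π·0.7603)) = -13.8374 → s = 42.1626

42.1626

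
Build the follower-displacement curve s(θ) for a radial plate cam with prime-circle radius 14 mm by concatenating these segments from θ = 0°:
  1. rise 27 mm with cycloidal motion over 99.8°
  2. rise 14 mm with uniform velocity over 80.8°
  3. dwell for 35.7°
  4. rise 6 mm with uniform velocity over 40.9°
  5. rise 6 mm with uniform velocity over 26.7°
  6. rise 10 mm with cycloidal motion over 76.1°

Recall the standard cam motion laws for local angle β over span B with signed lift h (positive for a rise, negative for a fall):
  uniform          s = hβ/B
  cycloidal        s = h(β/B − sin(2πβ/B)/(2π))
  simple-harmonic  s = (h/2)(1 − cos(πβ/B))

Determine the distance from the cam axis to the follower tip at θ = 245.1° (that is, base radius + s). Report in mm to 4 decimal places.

seg 1 [0°–99.8°] cycloidal, h=27: full span → s += 27 → s = 27.0000
seg 2 [99.8°–180.6°] uniform, h=14: full span → s += 14 → s = 41.0000
seg 3 [180.6°–216.3°] dwell: s stays 41.0000
seg 4 [216.3°–257.2°] uniform, h=6: θ=245.1° here. β=28.8, B=40.9. 6·28.8/40.9 = 4.2249 → s = 45.2249
radial distance = base radius + s = 14 + 45.2249 = 59.2249

59.2249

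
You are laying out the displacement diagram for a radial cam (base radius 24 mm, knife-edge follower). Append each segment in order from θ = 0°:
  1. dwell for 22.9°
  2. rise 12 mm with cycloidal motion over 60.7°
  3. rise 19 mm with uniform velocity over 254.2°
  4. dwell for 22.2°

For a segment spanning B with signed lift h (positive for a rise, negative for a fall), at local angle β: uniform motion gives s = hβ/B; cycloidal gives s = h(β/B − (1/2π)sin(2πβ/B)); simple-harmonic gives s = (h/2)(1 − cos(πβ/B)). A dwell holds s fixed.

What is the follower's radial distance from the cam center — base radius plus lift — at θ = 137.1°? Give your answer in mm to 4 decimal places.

seg 1 [0°–22.9°] dwell: s stays 0.0000
seg 2 [22.9°–83.6°] cycloidal, h=12: full span → s += 12 → s = 12.0000
seg 3 [83.6°–337.8°] uniform, h=19: θ=137.1° here. β=53.5, B=254.2. 19·53.5/254.2 = 3.9988 → s = 15.9988
radial distance = base radius + s = 24 + 15.9988 = 39.9988

39.9988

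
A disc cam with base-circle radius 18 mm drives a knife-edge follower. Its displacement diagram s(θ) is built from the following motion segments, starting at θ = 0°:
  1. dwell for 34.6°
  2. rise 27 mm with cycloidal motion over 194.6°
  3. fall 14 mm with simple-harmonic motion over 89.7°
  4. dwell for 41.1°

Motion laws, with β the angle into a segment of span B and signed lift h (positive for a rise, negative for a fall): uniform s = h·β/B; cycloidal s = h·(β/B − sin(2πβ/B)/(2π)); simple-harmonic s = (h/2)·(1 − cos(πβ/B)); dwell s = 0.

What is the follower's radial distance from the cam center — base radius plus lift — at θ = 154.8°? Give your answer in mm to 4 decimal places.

seg 1 [0°–34.6°] dwell: s stays 0.0000
seg 2 [34.6°–229.2°] cycloidal, h=27: θ=154.8° here. β=120.2, B=194.6. 27·(0.6177 − sin(2π·0.6177)/(2π)) = 19.5729 → s = 19.5729
radial distance = base radius + s = 18 + 19.5729 = 37.5729

37.5729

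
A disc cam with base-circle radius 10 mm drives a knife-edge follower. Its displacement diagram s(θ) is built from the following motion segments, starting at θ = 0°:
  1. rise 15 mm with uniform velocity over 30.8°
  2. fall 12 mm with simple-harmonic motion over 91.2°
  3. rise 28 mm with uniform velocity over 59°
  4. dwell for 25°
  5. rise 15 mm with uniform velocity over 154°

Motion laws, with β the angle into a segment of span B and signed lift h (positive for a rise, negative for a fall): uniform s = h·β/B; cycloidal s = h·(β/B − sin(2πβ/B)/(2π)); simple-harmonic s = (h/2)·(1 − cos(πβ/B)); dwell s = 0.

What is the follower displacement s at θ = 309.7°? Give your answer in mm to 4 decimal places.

seg 1 [0°–30.8°] uniform, h=15: full span → s += 15 → s = 15.0000
seg 2 [30.8°–122°] simple-harmonic, h=-12: full span → s += -12 → s = 3.0000
seg 3 [122°–181°] uniform, h=28: full span → s += 28 → s = 31.0000
seg 4 [181°–206°] dwell: s stays 31.0000
seg 5 [206°–360°] uniform, h=15: θ=309.7° here. β=103.7, B=154. 15·103.7/154 = 10.1006 → s = 41.1006

41.1006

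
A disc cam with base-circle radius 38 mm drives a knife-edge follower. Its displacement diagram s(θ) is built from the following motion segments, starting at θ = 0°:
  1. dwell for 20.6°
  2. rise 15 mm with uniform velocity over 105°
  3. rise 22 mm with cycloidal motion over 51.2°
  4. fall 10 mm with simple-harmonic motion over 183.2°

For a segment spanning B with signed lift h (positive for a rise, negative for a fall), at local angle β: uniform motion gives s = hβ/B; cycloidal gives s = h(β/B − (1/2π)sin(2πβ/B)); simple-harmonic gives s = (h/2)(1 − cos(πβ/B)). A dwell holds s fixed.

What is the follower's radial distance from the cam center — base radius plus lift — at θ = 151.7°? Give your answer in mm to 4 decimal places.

seg 1 [0°–20.6°] dwell: s stays 0.0000
seg 2 [20.6°–125.6°] uniform, h=15: full span → s += 15 → s = 15.0000
seg 3 [125.6°–176.8°] cycloidal, h=22: θ=151.7° here. β=26.1, B=51.2. 22·(0.5098 − sin(2π·0.5098)/(2π)) = 11.4296 → s = 26.4296
radial distance = base radius + s = 38 + 26.4296 = 64.4296

64.4296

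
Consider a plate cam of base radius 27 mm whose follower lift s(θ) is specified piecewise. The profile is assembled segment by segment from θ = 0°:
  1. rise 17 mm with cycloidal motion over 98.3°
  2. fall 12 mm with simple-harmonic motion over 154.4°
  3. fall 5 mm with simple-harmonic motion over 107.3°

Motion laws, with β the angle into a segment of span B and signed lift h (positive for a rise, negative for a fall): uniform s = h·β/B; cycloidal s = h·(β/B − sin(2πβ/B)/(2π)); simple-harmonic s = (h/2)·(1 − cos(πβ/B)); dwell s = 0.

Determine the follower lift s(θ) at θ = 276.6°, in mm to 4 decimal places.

seg 1 [0°–98.3°] cycloidal, h=17: full span → s += 17 → s = 17.0000
seg 2 [98.3°–252.7°] simple-harmonic, h=-12: full span → s += -12 → s = 5.0000
seg 3 [252.7°–360°] simple-harmonic, h=-5: θ=276.6° here. β=23.9, B=107.3. -5/2·(1 − cos(π·0.2227)) = -0.5875 → s = 4.4125

4.4125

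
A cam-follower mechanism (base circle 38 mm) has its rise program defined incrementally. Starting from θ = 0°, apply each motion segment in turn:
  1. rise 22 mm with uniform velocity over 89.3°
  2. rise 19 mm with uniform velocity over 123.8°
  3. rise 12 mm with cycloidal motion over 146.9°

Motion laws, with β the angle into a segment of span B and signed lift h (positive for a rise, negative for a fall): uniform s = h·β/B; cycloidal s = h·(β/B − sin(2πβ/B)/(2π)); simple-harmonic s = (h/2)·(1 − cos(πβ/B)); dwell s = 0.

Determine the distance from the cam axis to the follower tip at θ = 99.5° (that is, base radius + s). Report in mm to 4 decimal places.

seg 1 [0°–89.3°] uniform, h=22: full span → s += 22 → s = 22.0000
seg 2 [89.3°–213.1°] uniform, h=19: θ=99.5° here. β=10.2, B=123.8. 19·10.2/123.8 = 1.5654 → s = 23.5654
radial distance = base radius + s = 38 + 23.5654 = 61.5654

61.5654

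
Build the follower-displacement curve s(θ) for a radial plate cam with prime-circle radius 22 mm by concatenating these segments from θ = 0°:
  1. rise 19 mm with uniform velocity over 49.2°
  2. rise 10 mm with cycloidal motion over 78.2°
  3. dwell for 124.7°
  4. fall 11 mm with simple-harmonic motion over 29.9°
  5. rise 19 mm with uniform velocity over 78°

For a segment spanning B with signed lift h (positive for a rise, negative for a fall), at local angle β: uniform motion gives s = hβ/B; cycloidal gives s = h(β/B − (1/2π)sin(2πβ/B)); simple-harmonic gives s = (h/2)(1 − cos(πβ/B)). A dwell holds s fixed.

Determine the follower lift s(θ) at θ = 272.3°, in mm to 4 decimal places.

seg 1 [0°–49.2°] uniform, h=19: full span → s += 19 → s = 19.0000
seg 2 [49.2°–127.4°] cycloidal, h=10: full span → s += 10 → s = 29.0000
seg 3 [127.4°–252.1°] dwell: s stays 29.0000
seg 4 [252.1°–282°] simple-harmonic, h=-11: θ=272.3° here. β=20.2, B=29.9. -11/2·(1 − cos(π·0.6756)) = -8.3824 → s = 20.6176

20.6176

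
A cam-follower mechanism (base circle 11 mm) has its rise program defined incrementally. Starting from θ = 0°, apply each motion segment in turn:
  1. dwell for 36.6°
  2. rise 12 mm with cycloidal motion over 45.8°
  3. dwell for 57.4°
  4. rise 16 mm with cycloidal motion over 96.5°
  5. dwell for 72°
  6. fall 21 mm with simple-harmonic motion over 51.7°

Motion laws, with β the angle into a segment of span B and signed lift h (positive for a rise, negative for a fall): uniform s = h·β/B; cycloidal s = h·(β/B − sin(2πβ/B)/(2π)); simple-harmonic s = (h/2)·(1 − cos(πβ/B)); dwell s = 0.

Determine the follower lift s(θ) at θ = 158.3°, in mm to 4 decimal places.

seg 1 [0°–36.6°] dwell: s stays 0.0000
seg 2 [36.6°–82.4°] cycloidal, h=12: full span → s += 12 → s = 12.0000
seg 3 [82.4°–139.8°] dwell: s stays 12.0000
seg 4 [139.8°–236.3°] cycloidal, h=16: θ=158.3° here. β=18.5, B=96.5. 16·(0.1917 − sin(2π·0.1917)/(2π)) = 0.6898 → s = 12.6898

12.6898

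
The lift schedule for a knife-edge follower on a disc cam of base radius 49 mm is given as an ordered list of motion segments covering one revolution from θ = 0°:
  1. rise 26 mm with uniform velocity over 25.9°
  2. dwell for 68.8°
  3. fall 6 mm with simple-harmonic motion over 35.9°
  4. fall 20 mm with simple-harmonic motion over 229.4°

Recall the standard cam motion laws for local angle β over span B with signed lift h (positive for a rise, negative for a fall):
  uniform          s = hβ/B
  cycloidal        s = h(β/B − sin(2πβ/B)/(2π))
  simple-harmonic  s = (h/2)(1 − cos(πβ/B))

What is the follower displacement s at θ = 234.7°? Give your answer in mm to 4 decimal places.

seg 1 [0°–25.9°] uniform, h=26: full span → s += 26 → s = 26.0000
seg 2 [25.9°–94.7°] dwell: s stays 26.0000
seg 3 [94.7°–130.6°] simple-harmonic, h=-6: full span → s += -6 → s = 20.0000
seg 4 [130.6°–360°] simple-harmonic, h=-20: θ=234.7° here. β=104.1, B=229.4. -20/2·(1 − cos(π·0.4538)) = -8.5534 → s = 11.4466

11.4466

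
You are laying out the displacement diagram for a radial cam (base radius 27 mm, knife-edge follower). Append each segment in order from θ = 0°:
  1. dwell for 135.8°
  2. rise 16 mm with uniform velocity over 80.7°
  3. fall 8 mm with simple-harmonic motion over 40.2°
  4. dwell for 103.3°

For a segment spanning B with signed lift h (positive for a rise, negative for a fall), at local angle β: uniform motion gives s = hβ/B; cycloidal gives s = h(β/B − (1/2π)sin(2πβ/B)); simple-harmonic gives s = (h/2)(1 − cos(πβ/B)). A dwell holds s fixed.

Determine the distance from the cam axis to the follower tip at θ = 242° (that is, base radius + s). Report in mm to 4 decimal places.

seg 1 [0°–135.8°] dwell: s stays 0.0000
seg 2 [135.8°–216.5°] uniform, h=16: full span → s += 16 → s = 16.0000
seg 3 [216.5°–256.7°] simple-harmonic, h=-8: θ=242° here. β=25.5, B=40.2. -8/2·(1 − cos(π·0.6343)) = -5.6384 → s = 10.3616
radial distance = base radius + s = 27 + 10.3616 = 37.3616

37.3616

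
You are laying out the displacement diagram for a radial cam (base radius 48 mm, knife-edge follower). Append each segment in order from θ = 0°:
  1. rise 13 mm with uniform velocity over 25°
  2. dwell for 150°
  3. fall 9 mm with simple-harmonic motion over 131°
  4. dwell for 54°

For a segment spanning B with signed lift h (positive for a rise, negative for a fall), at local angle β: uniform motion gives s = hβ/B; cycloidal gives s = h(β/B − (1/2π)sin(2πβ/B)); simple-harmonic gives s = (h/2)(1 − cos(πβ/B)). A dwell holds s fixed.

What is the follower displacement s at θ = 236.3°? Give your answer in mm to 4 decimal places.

seg 1 [0°–25°] uniform, h=13: full span → s += 13 → s = 13.0000
seg 2 [25°–175°] dwell: s stays 13.0000
seg 3 [175°–306°] simple-harmonic, h=-9: θ=236.3° here. β=61.3, B=131. -9/2·(1 − cos(π·0.4679)) = -4.0475 → s = 8.9525

8.9525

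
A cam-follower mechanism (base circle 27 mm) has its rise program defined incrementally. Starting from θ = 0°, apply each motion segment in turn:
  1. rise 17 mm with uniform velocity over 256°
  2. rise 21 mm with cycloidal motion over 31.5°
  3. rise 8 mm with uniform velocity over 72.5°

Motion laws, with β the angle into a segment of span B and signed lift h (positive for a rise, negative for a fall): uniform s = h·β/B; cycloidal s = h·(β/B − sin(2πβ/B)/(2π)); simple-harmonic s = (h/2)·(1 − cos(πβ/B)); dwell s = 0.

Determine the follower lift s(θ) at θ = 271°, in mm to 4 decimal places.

seg 1 [0°–256°] uniform, h=17: full span → s += 17 → s = 17.0000
seg 2 [256°–287.5°] cycloidal, h=21: θ=271° here. β=15, B=31.5. 21·(0.4762 − sin(2π·0.4762)/(2π)) = 9.5019 → s = 26.5019

26.5019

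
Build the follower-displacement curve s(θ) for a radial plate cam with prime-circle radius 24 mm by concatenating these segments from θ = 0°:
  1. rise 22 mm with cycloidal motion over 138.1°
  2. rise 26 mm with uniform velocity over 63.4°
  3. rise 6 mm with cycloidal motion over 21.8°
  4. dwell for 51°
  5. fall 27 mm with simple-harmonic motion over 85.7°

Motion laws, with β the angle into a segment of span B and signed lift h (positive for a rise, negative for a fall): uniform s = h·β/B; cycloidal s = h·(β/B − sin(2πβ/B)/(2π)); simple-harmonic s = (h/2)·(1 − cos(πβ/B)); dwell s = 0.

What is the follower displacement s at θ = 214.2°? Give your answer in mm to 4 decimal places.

seg 1 [0°–138.1°] cycloidal, h=22: full span → s += 22 → s = 22.0000
seg 2 [138.1°–201.5°] uniform, h=26: full span → s += 26 → s = 48.0000
seg 3 [201.5°–223.3°] cycloidal, h=6: θ=214.2° here. β=12.7, B=21.8. 6·(0.5826 − sin(2π·0.5826)/(2π)) = 3.9689 → s = 51.9689

51.9689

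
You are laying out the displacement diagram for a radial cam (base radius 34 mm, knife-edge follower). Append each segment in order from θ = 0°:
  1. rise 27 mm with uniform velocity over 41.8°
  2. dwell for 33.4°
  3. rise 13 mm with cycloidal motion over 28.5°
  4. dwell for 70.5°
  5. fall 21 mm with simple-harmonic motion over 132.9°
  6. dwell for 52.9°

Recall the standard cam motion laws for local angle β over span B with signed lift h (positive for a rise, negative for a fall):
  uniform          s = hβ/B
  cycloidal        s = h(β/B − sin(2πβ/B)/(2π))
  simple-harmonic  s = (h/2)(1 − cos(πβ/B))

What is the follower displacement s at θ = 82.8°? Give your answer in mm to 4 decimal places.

seg 1 [0°–41.8°] uniform, h=27: full span → s += 27 → s = 27.0000
seg 2 [41.8°–75.2°] dwell: s stays 27.0000
seg 3 [75.2°–103.7°] cycloidal, h=13: θ=82.8° here. β=7.6, B=28.5. 13·(0.2667 − sin(2π·0.2667)/(2π)) = 1.4090 → s = 28.4090

28.4090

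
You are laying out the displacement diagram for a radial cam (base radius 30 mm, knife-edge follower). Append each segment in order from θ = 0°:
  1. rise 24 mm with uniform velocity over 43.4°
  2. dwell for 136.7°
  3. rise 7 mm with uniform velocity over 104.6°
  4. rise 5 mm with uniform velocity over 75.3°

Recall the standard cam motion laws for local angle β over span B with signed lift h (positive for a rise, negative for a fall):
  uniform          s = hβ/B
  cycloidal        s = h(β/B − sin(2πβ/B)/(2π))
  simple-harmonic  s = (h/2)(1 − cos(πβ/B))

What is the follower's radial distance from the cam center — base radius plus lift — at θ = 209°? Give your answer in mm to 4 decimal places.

seg 1 [0°–43.4°] uniform, h=24: full span → s += 24 → s = 24.0000
seg 2 [43.4°–180.1°] dwell: s stays 24.0000
seg 3 [180.1°–284.7°] uniform, h=7: θ=209° here. β=28.9, B=104.6. 7·28.9/104.6 = 1.9340 → s = 25.9340
radial distance = base radius + s = 30 + 25.9340 = 55.9340

55.9340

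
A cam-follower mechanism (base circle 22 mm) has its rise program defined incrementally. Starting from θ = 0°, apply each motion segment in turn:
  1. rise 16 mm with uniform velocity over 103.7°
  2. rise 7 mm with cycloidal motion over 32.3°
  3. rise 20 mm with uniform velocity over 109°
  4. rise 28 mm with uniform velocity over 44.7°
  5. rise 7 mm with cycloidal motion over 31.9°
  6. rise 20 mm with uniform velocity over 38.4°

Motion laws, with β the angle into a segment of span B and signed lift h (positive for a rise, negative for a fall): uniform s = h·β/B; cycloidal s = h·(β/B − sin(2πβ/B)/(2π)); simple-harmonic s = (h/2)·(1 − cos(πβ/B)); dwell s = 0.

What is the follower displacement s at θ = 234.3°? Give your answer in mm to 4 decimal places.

seg 1 [0°–103.7°] uniform, h=16: full span → s += 16 → s = 16.0000
seg 2 [103.7°–136°] cycloidal, h=7: full span → s += 7 → s = 23.0000
seg 3 [136°–245°] uniform, h=20: θ=234.3° here. β=98.3, B=109. 20·98.3/109 = 18.0367 → s = 41.0367

41.0367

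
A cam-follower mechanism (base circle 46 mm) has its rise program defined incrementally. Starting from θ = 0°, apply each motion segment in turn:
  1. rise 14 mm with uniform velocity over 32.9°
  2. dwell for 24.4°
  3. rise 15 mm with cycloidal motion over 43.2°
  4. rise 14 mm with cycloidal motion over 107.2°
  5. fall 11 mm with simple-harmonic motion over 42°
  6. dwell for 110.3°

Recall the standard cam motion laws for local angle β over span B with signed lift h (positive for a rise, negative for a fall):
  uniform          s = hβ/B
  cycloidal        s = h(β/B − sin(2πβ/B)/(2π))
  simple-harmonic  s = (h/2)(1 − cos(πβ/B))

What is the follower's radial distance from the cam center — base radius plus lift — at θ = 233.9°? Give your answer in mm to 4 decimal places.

seg 1 [0°–32.9°] uniform, h=14: full span → s += 14 → s = 14.0000
seg 2 [32.9°–57.3°] dwell: s stays 14.0000
seg 3 [57.3°–100.5°] cycloidal, h=15: full span → s += 15 → s = 29.0000
seg 4 [100.5°–207.7°] cycloidal, h=14: full span → s += 14 → s = 43.0000
seg 5 [207.7°–249.7°] simple-harmonic, h=-11: θ=233.9° here. β=26.2, B=42. -11/2·(1 − cos(π·0.6238)) = -7.5857 → s = 35.4143
radial distance = base radius + s = 46 + 35.4143 = 81.4143

81.4143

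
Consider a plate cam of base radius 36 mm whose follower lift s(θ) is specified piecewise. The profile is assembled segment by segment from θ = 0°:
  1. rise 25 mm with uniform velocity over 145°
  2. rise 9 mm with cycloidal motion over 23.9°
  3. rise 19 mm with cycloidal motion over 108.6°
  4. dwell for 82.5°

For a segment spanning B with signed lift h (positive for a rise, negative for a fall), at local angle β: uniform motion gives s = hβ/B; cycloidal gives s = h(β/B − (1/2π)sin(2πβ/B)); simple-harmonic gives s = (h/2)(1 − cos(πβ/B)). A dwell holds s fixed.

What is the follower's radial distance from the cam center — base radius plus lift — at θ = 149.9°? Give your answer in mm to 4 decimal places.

seg 1 [0°–145°] uniform, h=25: full span → s += 25 → s = 25.0000
seg 2 [145°–168.9°] cycloidal, h=9: θ=149.9° here. β=4.9, B=23.9. 9·(0.2050 − sin(2π·0.2050)/(2π)) = 0.4696 → s = 25.4696
radial distance = base radius + s = 36 + 25.4696 = 61.4696

61.4696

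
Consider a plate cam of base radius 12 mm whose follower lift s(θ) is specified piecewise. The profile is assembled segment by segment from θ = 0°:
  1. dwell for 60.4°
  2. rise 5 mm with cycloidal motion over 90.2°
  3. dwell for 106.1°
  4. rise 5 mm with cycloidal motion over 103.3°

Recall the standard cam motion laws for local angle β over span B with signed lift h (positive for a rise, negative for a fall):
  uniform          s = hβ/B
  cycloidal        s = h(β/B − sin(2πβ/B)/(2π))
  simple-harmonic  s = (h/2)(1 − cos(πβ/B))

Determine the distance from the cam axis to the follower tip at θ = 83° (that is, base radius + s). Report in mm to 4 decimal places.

seg 1 [0°–60.4°] dwell: s stays 0.0000
seg 2 [60.4°–150.6°] cycloidal, h=5: θ=83° here. β=22.6, B=90.2. 5·(0.2506 − sin(2π·0.2506)/(2π)) = 0.4570 → s = 0.4570
radial distance = base radius + s = 12 + 0.4570 = 12.4570

12.4570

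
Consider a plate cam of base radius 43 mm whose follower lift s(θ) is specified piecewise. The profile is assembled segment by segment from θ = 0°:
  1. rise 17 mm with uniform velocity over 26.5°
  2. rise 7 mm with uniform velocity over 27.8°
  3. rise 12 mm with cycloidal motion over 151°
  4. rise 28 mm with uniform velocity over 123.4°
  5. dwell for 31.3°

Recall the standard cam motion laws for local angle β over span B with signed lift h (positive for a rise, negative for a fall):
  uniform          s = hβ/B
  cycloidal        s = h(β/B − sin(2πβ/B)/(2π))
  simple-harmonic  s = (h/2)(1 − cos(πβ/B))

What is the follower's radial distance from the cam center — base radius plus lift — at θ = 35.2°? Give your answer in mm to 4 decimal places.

seg 1 [0°–26.5°] uniform, h=17: full span → s += 17 → s = 17.0000
seg 2 [26.5°–54.3°] uniform, h=7: θ=35.2° here. β=8.7, B=27.8. 7·8.7/27.8 = 2.1906 → s = 19.1906
radial distance = base radius + s = 43 + 19.1906 = 62.1906

62.1906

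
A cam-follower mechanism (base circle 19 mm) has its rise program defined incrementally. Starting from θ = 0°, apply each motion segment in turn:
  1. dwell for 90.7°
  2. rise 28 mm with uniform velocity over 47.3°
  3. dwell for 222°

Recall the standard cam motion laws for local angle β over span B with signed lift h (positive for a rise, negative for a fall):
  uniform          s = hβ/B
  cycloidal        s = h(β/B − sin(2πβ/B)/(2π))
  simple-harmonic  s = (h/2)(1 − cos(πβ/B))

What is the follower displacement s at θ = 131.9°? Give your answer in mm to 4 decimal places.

seg 1 [0°–90.7°] dwell: s stays 0.0000
seg 2 [90.7°–138°] uniform, h=28: θ=131.9° here. β=41.2, B=47.3. 28·41.2/47.3 = 24.3890 → s = 24.3890

24.3890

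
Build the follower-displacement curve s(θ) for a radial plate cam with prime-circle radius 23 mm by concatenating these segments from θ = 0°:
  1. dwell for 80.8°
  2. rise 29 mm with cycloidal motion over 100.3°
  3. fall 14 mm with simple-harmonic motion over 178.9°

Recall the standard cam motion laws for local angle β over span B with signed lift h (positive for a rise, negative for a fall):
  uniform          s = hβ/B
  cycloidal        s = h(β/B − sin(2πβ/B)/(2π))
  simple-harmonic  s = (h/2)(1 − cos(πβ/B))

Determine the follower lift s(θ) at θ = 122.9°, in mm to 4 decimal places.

seg 1 [0°–80.8°] dwell: s stays 0.0000
seg 2 [80.8°–181.1°] cycloidal, h=29: θ=122.9° here. β=42.1, B=100.3. 29·(0.4197 − sin(2π·0.4197)/(2π)) = 9.9424 → s = 9.9424

9.9424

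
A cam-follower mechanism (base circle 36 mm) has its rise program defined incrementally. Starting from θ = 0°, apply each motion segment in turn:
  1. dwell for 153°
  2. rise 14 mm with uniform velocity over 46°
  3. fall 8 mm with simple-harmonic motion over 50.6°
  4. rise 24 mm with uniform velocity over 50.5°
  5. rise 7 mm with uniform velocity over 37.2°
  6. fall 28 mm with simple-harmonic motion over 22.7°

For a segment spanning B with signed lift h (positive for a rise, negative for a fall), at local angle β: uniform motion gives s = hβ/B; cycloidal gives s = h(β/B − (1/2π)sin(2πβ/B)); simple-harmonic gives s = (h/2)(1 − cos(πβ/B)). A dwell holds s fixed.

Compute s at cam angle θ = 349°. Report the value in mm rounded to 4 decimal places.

seg 1 [0°–153°] dwell: s stays 0.0000
seg 2 [153°–199°] uniform, h=14: full span → s += 14 → s = 14.0000
seg 3 [199°–249.6°] simple-harmonic, h=-8: full span → s += -8 → s = 6.0000
seg 4 [249.6°–300.1°] uniform, h=24: full span → s += 24 → s = 30.0000
seg 5 [300.1°–337.3°] uniform, h=7: full span → s += 7 → s = 37.0000
seg 6 [337.3°–360°] simple-harmonic, h=-28: θ=349° here. β=11.7, B=22.7. -28/2·(1 − cos(π·0.5154)) = -14.6779 → s = 22.3221

22.3221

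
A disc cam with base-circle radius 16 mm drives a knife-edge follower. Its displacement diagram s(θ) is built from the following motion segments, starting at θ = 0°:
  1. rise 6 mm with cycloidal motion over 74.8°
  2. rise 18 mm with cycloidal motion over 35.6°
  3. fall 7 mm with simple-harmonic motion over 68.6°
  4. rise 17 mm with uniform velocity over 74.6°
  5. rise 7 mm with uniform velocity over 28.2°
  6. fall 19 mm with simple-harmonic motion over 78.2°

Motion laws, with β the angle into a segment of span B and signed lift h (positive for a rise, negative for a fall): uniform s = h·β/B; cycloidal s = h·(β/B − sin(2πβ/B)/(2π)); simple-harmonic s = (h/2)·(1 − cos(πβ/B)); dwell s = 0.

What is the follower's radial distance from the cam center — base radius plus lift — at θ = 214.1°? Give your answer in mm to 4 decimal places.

seg 1 [0°–74.8°] cycloidal, h=6: full span → s += 6 → s = 6.0000
seg 2 [74.8°–110.4°] cycloidal, h=18: full span → s += 18 → s = 24.0000
seg 3 [110.4°–179°] simple-harmonic, h=-7: full span → s += -7 → s = 17.0000
seg 4 [179°–253.6°] uniform, h=17: θ=214.1° here. β=35.1, B=74.6. 17·35.1/74.6 = 7.9987 → s = 24.9987
radial distance = base radius + s = 16 + 24.9987 = 40.9987

40.9987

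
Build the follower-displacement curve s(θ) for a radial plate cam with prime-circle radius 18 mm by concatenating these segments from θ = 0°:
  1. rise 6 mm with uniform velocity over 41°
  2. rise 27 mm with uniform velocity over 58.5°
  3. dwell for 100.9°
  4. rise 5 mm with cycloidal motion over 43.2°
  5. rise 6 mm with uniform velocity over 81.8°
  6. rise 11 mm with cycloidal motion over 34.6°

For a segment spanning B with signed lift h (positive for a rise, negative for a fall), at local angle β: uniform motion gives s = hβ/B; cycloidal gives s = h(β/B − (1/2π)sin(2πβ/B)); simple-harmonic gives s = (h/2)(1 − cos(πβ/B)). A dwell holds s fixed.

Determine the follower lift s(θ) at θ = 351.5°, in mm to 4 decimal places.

seg 1 [0°–41°] uniform, h=6: full span → s += 6 → s = 6.0000
seg 2 [41°–99.5°] uniform, h=27: full span → s += 27 → s = 33.0000
seg 3 [99.5°–200.4°] dwell: s stays 33.0000
seg 4 [200.4°–243.6°] cycloidal, h=5: full span → s += 5 → s = 38.0000
seg 5 [243.6°–325.4°] uniform, h=6: full span → s += 6 → s = 44.0000
seg 6 [325.4°–360°] cycloidal, h=11: θ=351.5° here. β=26.1, B=34.6. 11·(0.7543 − sin(2π·0.7543)/(2π)) = 10.0477 → s = 54.0477

54.0477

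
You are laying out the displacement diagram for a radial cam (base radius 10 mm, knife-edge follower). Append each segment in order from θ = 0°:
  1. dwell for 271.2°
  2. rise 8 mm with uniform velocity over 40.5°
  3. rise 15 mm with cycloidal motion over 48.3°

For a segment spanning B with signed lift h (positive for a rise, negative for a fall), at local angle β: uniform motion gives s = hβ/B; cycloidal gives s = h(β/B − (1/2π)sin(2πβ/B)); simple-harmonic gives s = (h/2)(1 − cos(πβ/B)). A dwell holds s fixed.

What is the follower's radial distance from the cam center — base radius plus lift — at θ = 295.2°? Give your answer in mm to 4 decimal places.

seg 1 [0°–271.2°] dwell: s stays 0.0000
seg 2 [271.2°–311.7°] uniform, h=8: θ=295.2° here. β=24, B=40.5. 8·24/40.5 = 4.7407 → s = 4.7407
radial distance = base radius + s = 10 + 4.7407 = 14.7407

14.7407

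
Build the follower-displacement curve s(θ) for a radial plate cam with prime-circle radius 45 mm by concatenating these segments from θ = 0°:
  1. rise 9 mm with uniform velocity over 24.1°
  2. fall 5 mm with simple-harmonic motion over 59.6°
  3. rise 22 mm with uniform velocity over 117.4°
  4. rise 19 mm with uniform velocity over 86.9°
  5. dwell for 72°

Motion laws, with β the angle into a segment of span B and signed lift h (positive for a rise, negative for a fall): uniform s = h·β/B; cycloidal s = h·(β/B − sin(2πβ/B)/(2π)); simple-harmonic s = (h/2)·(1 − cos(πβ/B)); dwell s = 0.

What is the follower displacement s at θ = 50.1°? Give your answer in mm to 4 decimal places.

seg 1 [0°–24.1°] uniform, h=9: full span → s += 9 → s = 9.0000
seg 2 [24.1°–83.7°] simple-harmonic, h=-5: θ=50.1° here. β=26, B=59.6. -5/2·(1 − cos(π·0.4362)) = -2.0026 → s = 6.9974

6.9974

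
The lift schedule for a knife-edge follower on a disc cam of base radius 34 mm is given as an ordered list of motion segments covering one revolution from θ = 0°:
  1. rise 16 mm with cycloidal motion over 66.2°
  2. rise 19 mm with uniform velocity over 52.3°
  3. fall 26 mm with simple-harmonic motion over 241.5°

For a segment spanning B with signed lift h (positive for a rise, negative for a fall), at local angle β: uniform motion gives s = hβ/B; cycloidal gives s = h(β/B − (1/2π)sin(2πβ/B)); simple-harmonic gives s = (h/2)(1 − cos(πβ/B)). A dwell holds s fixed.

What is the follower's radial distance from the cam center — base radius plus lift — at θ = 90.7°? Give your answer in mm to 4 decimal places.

seg 1 [0°–66.2°] cycloidal, h=16: full span → s += 16 → s = 16.0000
seg 2 [66.2°–118.5°] uniform, h=19: θ=90.7° here. β=24.5, B=52.3. 19·24.5/52.3 = 8.9006 → s = 24.9006
radial distance = base radius + s = 34 + 24.9006 = 58.9006

58.9006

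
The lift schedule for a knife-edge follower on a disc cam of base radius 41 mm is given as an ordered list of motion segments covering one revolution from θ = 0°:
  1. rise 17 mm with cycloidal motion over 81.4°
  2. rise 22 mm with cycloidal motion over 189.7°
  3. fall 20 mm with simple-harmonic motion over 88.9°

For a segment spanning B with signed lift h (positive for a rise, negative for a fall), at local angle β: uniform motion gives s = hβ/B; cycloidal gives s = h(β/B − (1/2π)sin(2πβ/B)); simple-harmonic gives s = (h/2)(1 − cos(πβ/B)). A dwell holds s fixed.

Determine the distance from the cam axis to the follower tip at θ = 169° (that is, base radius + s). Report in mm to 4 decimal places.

seg 1 [0°–81.4°] cycloidal, h=17: full span → s += 17 → s = 17.0000
seg 2 [81.4°–271.1°] cycloidal, h=22: θ=169° here. β=87.6, B=189.7. 22·(0.4618 − sin(2π·0.4618)/(2π)) = 9.3265 → s = 26.3265
radial distance = base radius + s = 41 + 26.3265 = 67.3265

67.3265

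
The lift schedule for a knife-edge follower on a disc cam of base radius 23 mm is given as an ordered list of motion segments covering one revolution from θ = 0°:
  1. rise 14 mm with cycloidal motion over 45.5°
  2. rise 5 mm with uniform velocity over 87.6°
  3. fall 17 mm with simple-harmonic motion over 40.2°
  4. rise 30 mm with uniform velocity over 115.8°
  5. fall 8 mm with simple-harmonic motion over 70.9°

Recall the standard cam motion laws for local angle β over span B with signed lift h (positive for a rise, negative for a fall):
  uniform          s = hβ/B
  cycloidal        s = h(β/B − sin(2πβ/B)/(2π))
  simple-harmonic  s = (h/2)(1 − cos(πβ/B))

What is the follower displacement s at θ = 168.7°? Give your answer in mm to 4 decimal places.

seg 1 [0°–45.5°] cycloidal, h=14: full span → s += 14 → s = 14.0000
seg 2 [45.5°–133.1°] uniform, h=5: full span → s += 5 → s = 19.0000
seg 3 [133.1°–173.3°] simple-harmonic, h=-17: θ=168.7° here. β=35.6, B=40.2. -17/2·(1 − cos(π·0.8856)) = -16.4567 → s = 2.5433

2.5433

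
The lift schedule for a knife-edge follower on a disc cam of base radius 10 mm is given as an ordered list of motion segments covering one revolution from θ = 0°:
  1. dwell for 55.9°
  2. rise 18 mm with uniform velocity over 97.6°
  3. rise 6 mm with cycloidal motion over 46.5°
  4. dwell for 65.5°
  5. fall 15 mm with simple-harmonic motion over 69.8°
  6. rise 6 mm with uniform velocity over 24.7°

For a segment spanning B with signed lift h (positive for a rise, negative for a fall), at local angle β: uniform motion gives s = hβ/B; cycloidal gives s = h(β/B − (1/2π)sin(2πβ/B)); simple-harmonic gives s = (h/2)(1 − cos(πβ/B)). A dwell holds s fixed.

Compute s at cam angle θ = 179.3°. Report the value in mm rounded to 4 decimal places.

seg 1 [0°–55.9°] dwell: s stays 0.0000
seg 2 [55.9°–153.5°] uniform, h=18: full span → s += 18 → s = 18.0000
seg 3 [153.5°–200°] cycloidal, h=6: θ=179.3° here. β=25.8, B=46.5. 6·(0.5548 − sin(2π·0.5548)/(2π)) = 3.6516 → s = 21.6516

21.6516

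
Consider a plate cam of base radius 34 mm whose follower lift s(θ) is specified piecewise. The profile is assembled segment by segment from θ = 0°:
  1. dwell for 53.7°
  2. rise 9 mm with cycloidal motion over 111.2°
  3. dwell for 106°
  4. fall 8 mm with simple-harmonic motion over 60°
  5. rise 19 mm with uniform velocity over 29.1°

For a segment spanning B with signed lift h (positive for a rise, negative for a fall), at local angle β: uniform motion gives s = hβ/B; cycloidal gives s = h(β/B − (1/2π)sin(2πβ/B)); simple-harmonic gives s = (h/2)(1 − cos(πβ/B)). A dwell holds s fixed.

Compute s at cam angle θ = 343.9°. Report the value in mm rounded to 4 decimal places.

seg 1 [0°–53.7°] dwell: s stays 0.0000
seg 2 [53.7°–164.9°] cycloidal, h=9: full span → s += 9 → s = 9.0000
seg 3 [164.9°–270.9°] dwell: s stays 9.0000
seg 4 [270.9°–330.9°] simple-harmonic, h=-8: full span → s += -8 → s = 1.0000
seg 5 [330.9°–360°] uniform, h=19: θ=343.9° here. β=13, B=29.1. 19·13/29.1 = 8.4880 → s = 9.4880

9.4880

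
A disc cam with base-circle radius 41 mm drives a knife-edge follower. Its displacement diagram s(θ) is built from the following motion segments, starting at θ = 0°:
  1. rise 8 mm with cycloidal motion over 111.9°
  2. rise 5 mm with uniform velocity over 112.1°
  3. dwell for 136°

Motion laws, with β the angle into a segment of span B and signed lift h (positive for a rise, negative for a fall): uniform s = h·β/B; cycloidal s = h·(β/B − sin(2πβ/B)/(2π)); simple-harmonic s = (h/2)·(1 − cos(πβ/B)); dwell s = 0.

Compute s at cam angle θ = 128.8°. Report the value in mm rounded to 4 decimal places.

seg 1 [0°–111.9°] cycloidal, h=8: full span → s += 8 → s = 8.0000
seg 2 [111.9°–224°] uniform, h=5: θ=128.8° here. β=16.9, B=112.1. 5·16.9/112.1 = 0.7538 → s = 8.7538

8.7538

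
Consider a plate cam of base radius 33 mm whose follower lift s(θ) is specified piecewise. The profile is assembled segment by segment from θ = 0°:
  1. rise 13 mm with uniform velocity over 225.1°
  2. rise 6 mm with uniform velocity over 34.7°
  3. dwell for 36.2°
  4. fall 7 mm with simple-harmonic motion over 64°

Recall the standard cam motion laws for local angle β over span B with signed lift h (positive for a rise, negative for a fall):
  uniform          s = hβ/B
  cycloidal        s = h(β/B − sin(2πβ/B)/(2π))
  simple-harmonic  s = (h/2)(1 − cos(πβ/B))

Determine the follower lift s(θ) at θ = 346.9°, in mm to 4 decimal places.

seg 1 [0°–225.1°] uniform, h=13: full span → s += 13 → s = 13.0000
seg 2 [225.1°–259.8°] uniform, h=6: full span → s += 6 → s = 19.0000
seg 3 [259.8°–296°] dwell: s stays 19.0000
seg 4 [296°–360°] simple-harmonic, h=-7: θ=346.9° here. β=50.9, B=64. -7/2·(1 − cos(π·0.7953)) = -6.3010 → s = 12.6990

12.6990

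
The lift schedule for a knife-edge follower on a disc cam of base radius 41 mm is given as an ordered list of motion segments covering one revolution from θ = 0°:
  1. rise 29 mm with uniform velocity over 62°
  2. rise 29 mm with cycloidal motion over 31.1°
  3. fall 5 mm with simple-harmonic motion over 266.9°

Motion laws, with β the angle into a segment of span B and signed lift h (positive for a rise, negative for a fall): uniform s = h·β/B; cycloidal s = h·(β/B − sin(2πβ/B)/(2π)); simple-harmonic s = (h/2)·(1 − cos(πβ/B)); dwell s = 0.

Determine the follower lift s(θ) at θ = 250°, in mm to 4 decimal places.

seg 1 [0°–62°] uniform, h=29: full span → s += 29 → s = 29.0000
seg 2 [62°–93.1°] cycloidal, h=29: full span → s += 29 → s = 58.0000
seg 3 [93.1°–360°] simple-harmonic, h=-5: θ=250° here. β=156.9, B=266.9. -5/2·(1 − cos(π·0.5879)) = -3.1813 → s = 54.8187

54.8187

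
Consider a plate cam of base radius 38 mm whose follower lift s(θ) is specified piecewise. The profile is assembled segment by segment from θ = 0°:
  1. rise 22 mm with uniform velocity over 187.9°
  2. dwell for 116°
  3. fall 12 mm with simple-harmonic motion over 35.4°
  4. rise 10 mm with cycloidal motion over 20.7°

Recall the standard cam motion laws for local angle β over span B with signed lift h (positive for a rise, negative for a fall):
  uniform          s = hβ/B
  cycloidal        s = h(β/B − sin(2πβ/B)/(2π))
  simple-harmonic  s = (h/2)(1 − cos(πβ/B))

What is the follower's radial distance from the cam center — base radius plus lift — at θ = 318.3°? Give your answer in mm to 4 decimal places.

seg 1 [0°–187.9°] uniform, h=22: full span → s += 22 → s = 22.0000
seg 2 [187.9°–303.9°] dwell: s stays 22.0000
seg 3 [303.9°–339.3°] simple-harmonic, h=-12: θ=318.3° here. β=14.4, B=35.4. -12/2·(1 − cos(π·0.4068)) = -4.2678 → s = 17.7322
radial distance = base radius + s = 38 + 17.7322 = 55.7322

55.7322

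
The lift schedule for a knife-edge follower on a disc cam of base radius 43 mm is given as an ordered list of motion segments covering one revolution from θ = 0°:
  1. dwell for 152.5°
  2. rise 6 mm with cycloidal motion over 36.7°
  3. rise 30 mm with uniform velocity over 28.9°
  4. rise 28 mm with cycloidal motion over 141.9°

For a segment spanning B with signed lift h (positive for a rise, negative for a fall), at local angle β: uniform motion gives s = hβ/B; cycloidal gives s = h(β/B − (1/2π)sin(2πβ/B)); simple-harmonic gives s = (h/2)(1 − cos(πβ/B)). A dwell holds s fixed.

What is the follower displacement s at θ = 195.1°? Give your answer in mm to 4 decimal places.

seg 1 [0°–152.5°] dwell: s stays 0.0000
seg 2 [152.5°–189.2°] cycloidal, h=6: full span → s += 6 → s = 6.0000
seg 3 [189.2°–218.1°] uniform, h=30: θ=195.1° here. β=5.9, B=28.9. 30·5.9/28.9 = 6.1246 → s = 12.1246

12.1246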